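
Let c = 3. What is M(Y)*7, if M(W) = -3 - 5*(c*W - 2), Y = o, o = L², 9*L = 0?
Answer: 49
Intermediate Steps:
L = 0 (L = (⅑)*0 = 0)
o = 0 (o = 0² = 0)
Y = 0
M(W) = 7 - 15*W (M(W) = -3 - 5*(3*W - 2) = -3 - 5*(-2 + 3*W) = -3 + (10 - 15*W) = 7 - 15*W)
M(Y)*7 = (7 - 15*0)*7 = (7 + 0)*7 = 7*7 = 49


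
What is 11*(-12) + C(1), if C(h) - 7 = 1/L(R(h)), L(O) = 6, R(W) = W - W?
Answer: -749/6 ≈ -124.83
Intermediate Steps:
R(W) = 0
C(h) = 43/6 (C(h) = 7 + 1/6 = 7 + ⅙ = 43/6)
11*(-12) + C(1) = 11*(-12) + 43/6 = -132 + 43/6 = -749/6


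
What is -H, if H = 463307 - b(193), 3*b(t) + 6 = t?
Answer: -1389734/3 ≈ -4.6324e+5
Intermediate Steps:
b(t) = -2 + t/3
H = 1389734/3 (H = 463307 - (-2 + (1/3)*193) = 463307 - (-2 + 193/3) = 463307 - 1*187/3 = 463307 - 187/3 = 1389734/3 ≈ 4.6324e+5)
-H = -1*1389734/3 = -1389734/3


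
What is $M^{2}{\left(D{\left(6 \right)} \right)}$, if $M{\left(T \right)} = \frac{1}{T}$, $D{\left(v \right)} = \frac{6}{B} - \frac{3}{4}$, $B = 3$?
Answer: $\frac{16}{25} \approx 0.64$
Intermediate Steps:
$D{\left(v \right)} = \frac{5}{4}$ ($D{\left(v \right)} = \frac{6}{3} - \frac{3}{4} = 6 \cdot \frac{1}{3} - \frac{3}{4} = 2 - \frac{3}{4} = \frac{5}{4}$)
$M^{2}{\left(D{\left(6 \right)} \right)} = \left(\frac{1}{\frac{5}{4}}\right)^{2} = \left(\frac{4}{5}\right)^{2} = \frac{16}{25}$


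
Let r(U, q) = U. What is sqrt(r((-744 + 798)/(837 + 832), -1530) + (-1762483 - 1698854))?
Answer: 3*I*sqrt(1071307251659)/1669 ≈ 1860.5*I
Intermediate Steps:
sqrt(r((-744 + 798)/(837 + 832), -1530) + (-1762483 - 1698854)) = sqrt((-744 + 798)/(837 + 832) + (-1762483 - 1698854)) = sqrt(54/1669 - 3461337) = sqrt(-5776971399/1669) = 3*I*sqrt(1071307251659)/1669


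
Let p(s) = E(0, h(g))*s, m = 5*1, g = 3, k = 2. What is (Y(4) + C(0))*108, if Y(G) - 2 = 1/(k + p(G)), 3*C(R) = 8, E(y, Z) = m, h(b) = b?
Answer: 5598/11 ≈ 508.91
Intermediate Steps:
m = 5
E(y, Z) = 5
C(R) = 8/3 (C(R) = (⅓)*8 = 8/3)
p(s) = 5*s
Y(G) = 2 + 1/(2 + 5*G)
(Y(4) + C(0))*108 = (5*(1 + 2*4)/(2 + 5*4) + 8/3)*108 = (5*(1 + 8)/(2 + 20) + 8/3)*108 = (5*9/22 + 8/3)*108 = (5*(1/22)*9 + 8/3)*108 = (45/22 + 8/3)*108 = (311/66)*108 = 5598/11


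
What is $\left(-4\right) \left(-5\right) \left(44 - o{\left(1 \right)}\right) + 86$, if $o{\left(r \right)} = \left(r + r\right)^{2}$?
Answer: $886$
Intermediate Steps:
$o{\left(r \right)} = 4 r^{2}$ ($o{\left(r \right)} = \left(2 r\right)^{2} = 4 r^{2}$)
$\left(-4\right) \left(-5\right) \left(44 - o{\left(1 \right)}\right) + 86 = \left(-4\right) \left(-5\right) \left(44 - 4 \cdot 1^{2}\right) + 86 = 20 \left(44 - 4 \cdot 1\right) + 86 = 20 \left(44 - 4\right) + 86 = 20 \cdot 40 + 86 = 800 + 86 = 886$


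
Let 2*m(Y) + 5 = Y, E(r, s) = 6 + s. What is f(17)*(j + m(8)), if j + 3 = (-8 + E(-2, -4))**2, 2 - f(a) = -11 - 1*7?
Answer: 690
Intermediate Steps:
m(Y) = -5/2 + Y/2
f(a) = 20 (f(a) = 2 - (-11 - 1*7) = 2 - (-11 - 7) = 2 - 1*(-18) = 2 + 18 = 20)
j = 33 (j = -3 + (-8 + (6 - 4))**2 = -3 + (-8 + 2)**2 = -3 + (-6)**2 = -3 + 36 = 33)
f(17)*(j + m(8)) = 20*(33 + (-5/2 + (1/2)*8)) = 20*(33 + (-5/2 + 4)) = 20*(33 + 3/2) = 20*(69/2) = 690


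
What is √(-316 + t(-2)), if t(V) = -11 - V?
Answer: 5*I*√13 ≈ 18.028*I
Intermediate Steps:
√(-316 + t(-2)) = √(-316 + (-11 - 1*(-2))) = √(-316 + (-11 + 2)) = √(-316 - 9) = √(-325) = 5*I*√13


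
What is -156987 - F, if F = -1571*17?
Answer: -130280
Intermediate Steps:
F = -26707
-156987 - F = -156987 - 1*(-26707) = -156987 + 26707 = -130280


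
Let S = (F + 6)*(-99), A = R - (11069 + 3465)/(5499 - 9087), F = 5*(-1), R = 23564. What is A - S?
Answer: 3266053/138 ≈ 23667.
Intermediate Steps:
F = -5
A = 3252391/138 (A = 23564 - (11069 + 3465)/(5499 - 9087) = 23564 - 14534/(-3588) = 23564 - 14534*(-1)/3588 = 23564 - 1*(-559/138) = 23564 + 559/138 = 3252391/138 ≈ 23568.)
S = -99 (S = (-5 + 6)*(-99) = 1*(-99) = -99)
A - S = 3252391/138 - 1*(-99) = 3252391/138 + 99 = 3266053/138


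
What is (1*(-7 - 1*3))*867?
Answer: -8670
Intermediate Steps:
(1*(-7 - 1*3))*867 = (1*(-7 - 3))*867 = (1*(-10))*867 = -10*867 = -8670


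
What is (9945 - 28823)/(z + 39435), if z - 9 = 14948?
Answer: -9439/27196 ≈ -0.34707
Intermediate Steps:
z = 14957 (z = 9 + 14948 = 14957)
(9945 - 28823)/(z + 39435) = (9945 - 28823)/(14957 + 39435) = -18878/54392 = -18878*1/54392 = -9439/27196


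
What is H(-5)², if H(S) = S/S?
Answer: 1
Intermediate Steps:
H(S) = 1
H(-5)² = 1² = 1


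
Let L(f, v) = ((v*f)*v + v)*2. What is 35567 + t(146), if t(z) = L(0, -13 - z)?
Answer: 35249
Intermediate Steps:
L(f, v) = 2*v + 2*f*v² (L(f, v) = ((f*v)*v + v)*2 = (f*v² + v)*2 = (v + f*v²)*2 = 2*v + 2*f*v²)
t(z) = -26 - 2*z (t(z) = 2*(-13 - z)*(1 + 0*(-13 - z)) = 2*(-13 - z)*(1 + 0) = 2*(-13 - z)*1 = -26 - 2*z)
35567 + t(146) = 35567 + (-26 - 2*146) = 35567 + (-26 - 292) = 35567 - 318 = 35249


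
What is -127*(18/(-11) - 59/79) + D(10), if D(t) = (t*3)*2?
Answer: 315157/869 ≈ 362.67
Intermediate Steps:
D(t) = 6*t (D(t) = (3*t)*2 = 6*t)
-127*(18/(-11) - 59/79) + D(10) = -127*(18/(-11) - 59/79) + 6*10 = -127*(18*(-1/11) - 59*1/79) + 60 = -127*(-18/11 - 59/79) + 60 = -127*(-2071/869) + 60 = 263017/869 + 60 = 315157/869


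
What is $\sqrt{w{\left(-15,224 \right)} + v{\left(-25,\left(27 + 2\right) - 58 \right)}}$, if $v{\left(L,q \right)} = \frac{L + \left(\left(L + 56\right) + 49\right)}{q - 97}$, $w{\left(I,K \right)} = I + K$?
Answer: $\frac{\sqrt{367906}}{42} \approx 14.442$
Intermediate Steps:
$v{\left(L,q \right)} = \frac{105 + 2 L}{-97 + q}$ ($v{\left(L,q \right)} = \frac{L + \left(\left(56 + L\right) + 49\right)}{-97 + q} = \frac{L + \left(105 + L\right)}{-97 + q} = \frac{105 + 2 L}{-97 + q}$)
$\sqrt{w{\left(-15,224 \right)} + v{\left(-25,\left(27 + 2\right) - 58 \right)}} = \sqrt{\left(-15 + 224\right) + \frac{105 + 2 \left(-25\right)}{-97 + \left(\left(27 + 2\right) - 58\right)}} = \sqrt{209 + \frac{105 - 50}{-97 + \left(29 - 58\right)}} = \sqrt{209 + \frac{1}{-97 - 29} \cdot 55} = \sqrt{209 + \frac{1}{-126} \cdot 55} = \sqrt{209 - \frac{55}{126}} = \sqrt{\frac{26279}{126}} = \frac{\sqrt{367906}}{42}$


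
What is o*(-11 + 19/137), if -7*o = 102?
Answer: 151776/959 ≈ 158.26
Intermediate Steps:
o = -102/7 (o = -⅐*102 = -102/7 ≈ -14.571)
o*(-11 + 19/137) = -102*(-11 + 19/137)/7 = -102/7*(-1488/137) = 151776/959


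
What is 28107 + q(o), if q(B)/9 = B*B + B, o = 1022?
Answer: 9437661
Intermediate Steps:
q(B) = 9*B + 9*B² (q(B) = 9*(B*B + B) = 9*(B² + B) = 9*(B + B²) = 9*B + 9*B²)
28107 + q(o) = 28107 + 9*1022*(1 + 1022) = 28107 + 9*1022*1023 = 28107 + 9409554 = 9437661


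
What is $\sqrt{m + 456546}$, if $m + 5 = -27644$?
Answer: $7 \sqrt{8753} \approx 654.9$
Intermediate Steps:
$m = -27649$ ($m = -5 - 27644 = -27649$)
$\sqrt{m + 456546} = \sqrt{-27649 + 456546} = \sqrt{428897} = 7 \sqrt{8753}$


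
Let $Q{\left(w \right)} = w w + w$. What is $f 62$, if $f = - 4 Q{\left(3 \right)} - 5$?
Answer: $-3286$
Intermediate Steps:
$Q{\left(w \right)} = w + w^{2}$ ($Q{\left(w \right)} = w^{2} + w = w + w^{2}$)
$f = -53$ ($f = - 4 \cdot 3 \left(1 + 3\right) - 5 = - 4 \cdot 3 \cdot 4 - 5 = \left(-4\right) 12 - 5 = -48 - 5 = -53$)
$f 62 = \left(-53\right) 62 = -3286$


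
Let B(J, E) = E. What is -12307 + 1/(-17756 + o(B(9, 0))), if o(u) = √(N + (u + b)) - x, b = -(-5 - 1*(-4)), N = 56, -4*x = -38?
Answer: -15536993549093/1262451733 - 4*√57/1262451733 ≈ -12307.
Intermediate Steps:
x = 19/2 (x = -¼*(-38) = 19/2 ≈ 9.5000)
b = 1 (b = -(-5 + 4) = -1*(-1) = 1)
o(u) = -19/2 + √(57 + u) (o(u) = √(56 + (u + 1)) - 1*19/2 = √(56 + (1 + u)) - 19/2 = √(57 + u) - 19/2 = -19/2 + √(57 + u))
-12307 + 1/(-17756 + o(B(9, 0))) = -12307 + 1/(-17756 + (-19/2 + √(57 + 0))) = -12307 + 1/(-17756 + (-19/2 + √57)) = -12307 + 1/(-35531/2 + √57)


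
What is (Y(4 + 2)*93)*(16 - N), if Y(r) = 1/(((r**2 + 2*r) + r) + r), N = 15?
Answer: 31/20 ≈ 1.5500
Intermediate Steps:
Y(r) = 1/(r**2 + 4*r) (Y(r) = 1/((r**2 + 3*r) + r) = 1/(r**2 + 4*r))
(Y(4 + 2)*93)*(16 - N) = ((1/((4 + 2)*(4 + (4 + 2))))*93)*(16 - 1*15) = ((1/(6*(4 + 6)))*93)*(16 - 15) = (((1/6)/10)*93)*1 = (((1/6)*(1/10))*93)*1 = ((1/60)*93)*1 = (31/20)*1 = 31/20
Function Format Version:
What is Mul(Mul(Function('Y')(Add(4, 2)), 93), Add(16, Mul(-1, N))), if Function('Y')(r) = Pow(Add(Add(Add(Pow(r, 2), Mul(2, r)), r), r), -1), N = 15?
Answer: Rational(31, 20) ≈ 1.5500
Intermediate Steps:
Function('Y')(r) = Pow(Add(Pow(r, 2), Mul(4, r)), -1) (Function('Y')(r) = Pow(Add(Add(Pow(r, 2), Mul(3, r)), r), -1) = Pow(Add(Pow(r, 2), Mul(4, r)), -1))
Mul(Mul(Function('Y')(Add(4, 2)), 93), Add(16, Mul(-1, N))) = Mul(Mul(Mul(Pow(Add(4, 2), -1), Pow(Add(4, Add(4, 2)), -1)), 93), Add(16, Mul(-1, 15))) = Mul(Mul(Mul(Pow(6, -1), Pow(Add(4, 6), -1)), 93), Add(16, -15)) = Mul(Mul(Mul(Rational(1, 6), Pow(10, -1)), 93), 1) = Mul(Mul(Mul(Rational(1, 6), Rational(1, 10)), 93), 1) = Mul(Mul(Rational(1, 60), 93), 1) = Mul(Rational(31, 20), 1) = Rational(31, 20)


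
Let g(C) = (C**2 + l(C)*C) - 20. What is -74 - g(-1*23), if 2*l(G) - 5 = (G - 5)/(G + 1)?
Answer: -11239/22 ≈ -510.86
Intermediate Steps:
l(G) = 5/2 + (-5 + G)/(2*(1 + G)) (l(G) = 5/2 + ((G - 5)/(G + 1))/2 = 5/2 + ((-5 + G)/(1 + G))/2 = 5/2 + (-5 + G)/(2*(1 + G)))
g(C) = -20 + C**2 + 3*C**2/(1 + C) (g(C) = (C**2 + (3*C/(1 + C))*C) - 20 = (C**2 + 3*C**2/(1 + C)) - 20 = -20 + C**2 + 3*C**2/(1 + C))
-74 - g(-1*23) = -74 - (3*(-1*23)**2 + (1 - 1*23)*(-20 + (-1*23)**2))/(1 - 1*23) = -74 - (3*(-23)**2 + (1 - 23)*(-20 + (-23)**2))/(1 - 23) = -74 - (3*529 - 22*(-20 + 529))/(-22) = -74 - (-1)*(1587 - 22*509)/22 = -74 - (-1)*(1587 - 11198)/22 = -74 - (-1)*(-9611)/22 = -74 - 1*9611/22 = -74 - 9611/22 = -11239/22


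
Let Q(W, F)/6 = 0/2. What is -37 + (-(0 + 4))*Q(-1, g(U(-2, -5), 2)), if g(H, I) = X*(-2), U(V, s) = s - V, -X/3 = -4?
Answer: -37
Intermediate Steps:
X = 12 (X = -3*(-4) = 12)
g(H, I) = -24 (g(H, I) = 12*(-2) = -24)
Q(W, F) = 0 (Q(W, F) = 6*(0/2) = 6*(0*(½)) = 6*0 = 0)
-37 + (-(0 + 4))*Q(-1, g(U(-2, -5), 2)) = -37 - (0 + 4)*0 = -37 - 1*4*0 = -37 - 4*0 = -37 + 0 = -37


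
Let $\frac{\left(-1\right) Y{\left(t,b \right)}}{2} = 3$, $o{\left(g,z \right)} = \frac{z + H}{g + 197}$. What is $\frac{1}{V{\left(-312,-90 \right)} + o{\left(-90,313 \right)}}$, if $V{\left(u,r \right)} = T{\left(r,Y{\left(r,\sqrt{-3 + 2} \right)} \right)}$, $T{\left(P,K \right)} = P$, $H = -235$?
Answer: $- \frac{107}{9552} \approx -0.011202$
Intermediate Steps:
$o{\left(g,z \right)} = \frac{-235 + z}{197 + g}$ ($o{\left(g,z \right)} = \frac{z - 235}{g + 197} = \frac{-235 + z}{197 + g}$)
$Y{\left(t,b \right)} = -6$ ($Y{\left(t,b \right)} = \left(-2\right) 3 = -6$)
$V{\left(u,r \right)} = r$
$\frac{1}{V{\left(-312,-90 \right)} + o{\left(-90,313 \right)}} = \frac{1}{-90 + \frac{-235 + 313}{197 - 90}} = \frac{1}{-90 + \frac{1}{107} \cdot 78} = \frac{1}{-90 + \frac{78}{107}} = \frac{1}{- \frac{9552}{107}} = - \frac{107}{9552}$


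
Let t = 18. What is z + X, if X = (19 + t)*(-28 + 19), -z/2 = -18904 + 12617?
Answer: 12241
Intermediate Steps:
z = 12574 (z = -2*(-18904 + 12617) = -2*(-6287) = 12574)
X = -333 (X = (19 + 18)*(-28 + 19) = 37*(-9) = -333)
z + X = 12574 - 333 = 12241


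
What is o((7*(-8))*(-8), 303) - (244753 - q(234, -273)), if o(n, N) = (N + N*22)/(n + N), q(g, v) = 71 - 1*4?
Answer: -183752217/751 ≈ -2.4468e+5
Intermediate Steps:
q(g, v) = 67 (q(g, v) = 71 - 4 = 67)
o(n, N) = 23*N/(N + n) (o(n, N) = (N + 22*N)/(N + n) = (23*N)/(N + n) = 23*N/(N + n))
o((7*(-8))*(-8), 303) - (244753 - q(234, -273)) = 23*303/(303 + (7*(-8))*(-8)) - (244753 - 1*67) = 23*303/(303 - 56*(-8)) - (244753 - 67) = 23*303/(303 + 448) - 1*244686 = 23*303/751 - 244686 = 23*303*(1/751) - 244686 = 6969/751 - 244686 = -183752217/751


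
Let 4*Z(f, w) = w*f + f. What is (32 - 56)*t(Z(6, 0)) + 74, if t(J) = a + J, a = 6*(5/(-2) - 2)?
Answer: 686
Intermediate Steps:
a = -27 (a = 6*(5*(-1/2) - 2) = 6*(-5/2 - 2) = 6*(-9/2) = -27)
Z(f, w) = f/4 + f*w/4 (Z(f, w) = (w*f + f)/4 = (f*w + f)/4 = (f + f*w)/4 = f/4 + f*w/4)
t(J) = -27 + J
(32 - 56)*t(Z(6, 0)) + 74 = (32 - 56)*(-27 + (1/4)*6*(1 + 0)) + 74 = -24*(-27 + (1/4)*6*1) + 74 = -24*(-27 + 3/2) + 74 = -24*(-51/2) + 74 = 612 + 74 = 686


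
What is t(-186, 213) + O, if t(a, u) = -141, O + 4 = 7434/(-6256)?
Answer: -457277/3128 ≈ -146.19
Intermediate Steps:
O = -16229/3128 (O = -4 + 7434/(-6256) = -4 + 7434*(-1/6256) = -4 - 3717/3128 = -16229/3128 ≈ -5.1883)
t(-186, 213) + O = -141 - 16229/3128 = -457277/3128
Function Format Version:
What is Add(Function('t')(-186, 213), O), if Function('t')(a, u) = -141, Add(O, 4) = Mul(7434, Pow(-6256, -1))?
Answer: Rational(-457277, 3128) ≈ -146.19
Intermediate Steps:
O = Rational(-16229, 3128) (O = Add(-4, Mul(7434, Pow(-6256, -1))) = Add(-4, Mul(7434, Rational(-1, 6256))) = Add(-4, Rational(-3717, 3128)) = Rational(-16229, 3128) ≈ -5.1883)
Add(Function('t')(-186, 213), O) = Add(-141, Rational(-16229, 3128)) = Rational(-457277, 3128)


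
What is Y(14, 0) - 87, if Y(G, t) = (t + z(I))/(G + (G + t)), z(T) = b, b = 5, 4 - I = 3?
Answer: -2431/28 ≈ -86.821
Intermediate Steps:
I = 1 (I = 4 - 1*3 = 4 - 3 = 1)
z(T) = 5
Y(G, t) = (5 + t)/(t + 2*G) (Y(G, t) = (t + 5)/(G + (G + t)) = (5 + t)/(t + 2*G))
Y(14, 0) - 87 = (5 + 0)/(0 + 2*14) - 87 = 5/(0 + 28) - 87 = 5/28 - 87 = -2431/28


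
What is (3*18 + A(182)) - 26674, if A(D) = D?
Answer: -26438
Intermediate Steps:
(3*18 + A(182)) - 26674 = (3*18 + 182) - 26674 = (54 + 182) - 26674 = 236 - 26674 = -26438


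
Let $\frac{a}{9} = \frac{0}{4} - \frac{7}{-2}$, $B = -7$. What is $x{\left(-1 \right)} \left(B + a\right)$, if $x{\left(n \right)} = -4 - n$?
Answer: $- \frac{147}{2} \approx -73.5$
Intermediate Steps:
$a = \frac{63}{2}$ ($a = 9 \left(\frac{0}{4} - \frac{7}{-2}\right) = 9 \left(0 \cdot \frac{1}{4} - - \frac{7}{2}\right) = 9 \left(0 + \frac{7}{2}\right) = 9 \cdot \frac{7}{2} = \frac{63}{2} \approx 31.5$)
$x{\left(-1 \right)} \left(B + a\right) = \left(-4 - -1\right) \left(-7 + \frac{63}{2}\right) = \left(-4 + 1\right) \frac{49}{2} = \left(-3\right) \frac{49}{2} = - \frac{147}{2}$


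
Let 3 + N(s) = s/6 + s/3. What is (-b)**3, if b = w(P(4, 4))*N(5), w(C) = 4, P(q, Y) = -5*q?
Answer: 8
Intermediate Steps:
N(s) = -3 + s/2 (N(s) = -3 + (s/6 + s/3) = -3 + s/2)
b = -2 (b = 4*(-3 + (1/2)*5) = 4*(-3 + 5/2) = 4*(-1/2) = -2)
(-b)**3 = (-1*(-2))**3 = 2**3 = 8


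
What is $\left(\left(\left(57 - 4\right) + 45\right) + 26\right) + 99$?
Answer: $223$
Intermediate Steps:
$\left(\left(\left(57 - 4\right) + 45\right) + 26\right) + 99 = \left(\left(53 + 45\right) + 26\right) + 99 = \left(98 + 26\right) + 99 = 124 + 99 = 223$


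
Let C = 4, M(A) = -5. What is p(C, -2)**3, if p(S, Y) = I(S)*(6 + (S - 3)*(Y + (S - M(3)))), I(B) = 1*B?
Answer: 140608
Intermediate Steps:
I(B) = B
p(S, Y) = S*(6 + (-3 + S)*(5 + S + Y)) (p(S, Y) = S*(6 + (S - 3)*(Y + (S - 1*(-5)))) = S*(6 + (-3 + S)*(Y + (S + 5))) = S*(6 + (-3 + S)*(Y + (5 + S))) = S*(6 + (-3 + S)*(5 + S + Y)))
p(C, -2)**3 = (4*(-9 + 4**2 - 3*(-2) + 2*4 + 4*(-2)))**3 = (4*(-9 + 16 + 6 + 8 - 8))**3 = (4*13)**3 = 52**3 = 140608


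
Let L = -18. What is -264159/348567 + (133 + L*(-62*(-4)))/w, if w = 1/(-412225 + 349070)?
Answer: 31780515385592/116189 ≈ 2.7352e+8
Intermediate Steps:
w = -1/63155 (w = 1/(-63155) = -1/63155 ≈ -1.5834e-5)
-264159/348567 + (133 + L*(-62*(-4)))/w = -264159/348567 + (133 - (-1116)*(-4))/(-1/63155) = -264159*1/348567 + (133 - 18*248)*(-63155) = -88053/116189 + (133 - 4464)*(-63155) = -88053/116189 - 4331*(-63155) = -88053/116189 + 273524305 = 31780515385592/116189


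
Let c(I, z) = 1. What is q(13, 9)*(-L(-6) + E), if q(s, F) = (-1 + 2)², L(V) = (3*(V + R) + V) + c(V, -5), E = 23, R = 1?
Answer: 43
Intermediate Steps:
L(V) = 4 + 4*V (L(V) = (3*(V + 1) + V) + 1 = (3*(1 + V) + V) + 1 = ((3 + 3*V) + V) + 1 = (3 + 4*V) + 1 = 4 + 4*V)
q(s, F) = 1 (q(s, F) = 1² = 1)
q(13, 9)*(-L(-6) + E) = 1*(-(4 + 4*(-6)) + 23) = 1*(-(4 - 24) + 23) = 1*(-1*(-20) + 23) = 1*(20 + 23) = 1*43 = 43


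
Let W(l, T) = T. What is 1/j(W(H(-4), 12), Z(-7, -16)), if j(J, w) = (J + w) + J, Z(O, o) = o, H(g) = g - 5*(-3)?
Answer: 1/8 ≈ 0.12500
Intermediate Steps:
H(g) = 15 + g (H(g) = g + 15 = 15 + g)
j(J, w) = w + 2*J
1/j(W(H(-4), 12), Z(-7, -16)) = 1/(-16 + 2*12) = 1/(-16 + 24) = 1/8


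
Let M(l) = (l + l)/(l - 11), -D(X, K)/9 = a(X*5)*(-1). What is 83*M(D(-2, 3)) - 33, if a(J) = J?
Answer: 11607/101 ≈ 114.92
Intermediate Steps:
D(X, K) = 45*X (D(X, K) = -9*X*5*(-1) = -9*5*X*(-1) = -(-45)*X = 45*X)
M(l) = 2*l/(-11 + l) (M(l) = (2*l)/(-11 + l) = 2*l/(-11 + l))
83*M(D(-2, 3)) - 33 = 83*(2*(45*(-2))/(-11 + 45*(-2))) - 33 = 83*(2*(-90)/(-11 - 90)) - 33 = 83*(2*(-90)/(-101)) - 33 = 83*(2*(-90)*(-1/101)) - 33 = 83*(180/101) - 33 = 14940/101 - 33 = 11607/101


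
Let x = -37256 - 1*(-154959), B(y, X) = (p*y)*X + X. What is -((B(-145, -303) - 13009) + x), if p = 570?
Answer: -25147341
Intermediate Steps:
B(y, X) = X + 570*X*y (B(y, X) = (570*y)*X + X = 570*X*y + X = X + 570*X*y)
x = 117703 (x = -37256 + 154959 = 117703)
-((B(-145, -303) - 13009) + x) = -((-303*(1 + 570*(-145)) - 13009) + 117703) = -((-303*(1 - 82650) - 13009) + 117703) = -((-303*(-82649) - 13009) + 117703) = -((25042647 - 13009) + 117703) = -(25029638 + 117703) = -1*25147341 = -25147341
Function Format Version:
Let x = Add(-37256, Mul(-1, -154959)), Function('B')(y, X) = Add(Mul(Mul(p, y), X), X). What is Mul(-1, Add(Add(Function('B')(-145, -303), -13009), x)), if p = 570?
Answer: -25147341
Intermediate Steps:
Function('B')(y, X) = Add(X, Mul(570, X, y)) (Function('B')(y, X) = Add(Mul(Mul(570, y), X), X) = Add(Mul(570, X, y), X) = Add(X, Mul(570, X, y)))
x = 117703 (x = Add(-37256, 154959) = 117703)
Mul(-1, Add(Add(Function('B')(-145, -303), -13009), x)) = Mul(-1, Add(Add(Mul(-303, Add(1, Mul(570, -145))), -13009), 117703)) = Mul(-1, Add(Add(Mul(-303, Add(1, -82650)), -13009), 117703)) = Mul(-1, Add(Add(Mul(-303, -82649), -13009), 117703)) = Mul(-1, Add(Add(25042647, -13009), 117703)) = Mul(-1, Add(25029638, 117703)) = Mul(-1, 25147341) = -25147341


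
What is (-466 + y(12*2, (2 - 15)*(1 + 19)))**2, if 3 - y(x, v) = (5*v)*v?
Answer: 114557202369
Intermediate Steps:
y(x, v) = 3 - 5*v**2 (y(x, v) = 3 - 5*v*v = 3 - 5*v**2)
(-466 + y(12*2, (2 - 15)*(1 + 19)))**2 = (-466 + (3 - 5*(1 + 19)**2*(2 - 15)**2))**2 = (-466 + (3 - 5*(-13*20)**2))**2 = (-466 + (3 - 5*(-260)**2))**2 = (-466 + (3 - 5*67600))**2 = (-466 + (3 - 338000))**2 = (-466 - 337997)**2 = (-338463)**2 = 114557202369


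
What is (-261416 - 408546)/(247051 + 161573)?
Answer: -334981/204312 ≈ -1.6396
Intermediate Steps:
(-261416 - 408546)/(247051 + 161573) = -669962/408624 = -669962*1/408624 = -334981/204312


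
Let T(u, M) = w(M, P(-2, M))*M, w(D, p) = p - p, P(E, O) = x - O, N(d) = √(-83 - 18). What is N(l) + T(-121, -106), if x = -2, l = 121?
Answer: I*√101 ≈ 10.05*I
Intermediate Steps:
N(d) = I*√101 (N(d) = √(-101) = I*√101)
P(E, O) = -2 - O
w(D, p) = 0
T(u, M) = 0 (T(u, M) = 0*M = 0)
N(l) + T(-121, -106) = I*√101 + 0 = I*√101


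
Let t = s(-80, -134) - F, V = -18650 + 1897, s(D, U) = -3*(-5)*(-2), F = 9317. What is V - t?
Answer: -7406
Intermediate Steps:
s(D, U) = -30 (s(D, U) = 15*(-2) = -30)
V = -16753
t = -9347 (t = -30 - 1*9317 = -30 - 9317 = -9347)
V - t = -16753 - 1*(-9347) = -16753 + 9347 = -7406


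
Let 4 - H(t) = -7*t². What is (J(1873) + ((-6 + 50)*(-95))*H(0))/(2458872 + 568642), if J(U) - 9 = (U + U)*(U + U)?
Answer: 14015805/3027514 ≈ 4.6295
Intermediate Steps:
H(t) = 4 + 7*t² (H(t) = 4 - (-7)*t² = 4 + 7*t²)
J(U) = 9 + 4*U² (J(U) = 9 + (U + U)*(U + U) = 9 + (2*U)*(2*U) = 9 + 4*U²)
(J(1873) + ((-6 + 50)*(-95))*H(0))/(2458872 + 568642) = ((9 + 4*1873²) + ((-6 + 50)*(-95))*(4 + 7*0²))/(2458872 + 568642) = ((9 + 4*3508129) + (44*(-95))*(4 + 7*0))/3027514 = ((9 + 14032516) - 4180*(4 + 0))*(1/3027514) = (14032525 - 4180*4)*(1/3027514) = (14032525 - 16720)*(1/3027514) = 14015805*(1/3027514) = 14015805/3027514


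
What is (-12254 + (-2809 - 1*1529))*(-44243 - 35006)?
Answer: 1314899408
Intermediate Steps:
(-12254 + (-2809 - 1*1529))*(-44243 - 35006) = (-12254 + (-2809 - 1529))*(-79249) = (-12254 - 4338)*(-79249) = -16592*(-79249) = 1314899408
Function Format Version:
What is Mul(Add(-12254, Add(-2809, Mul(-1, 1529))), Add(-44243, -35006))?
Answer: 1314899408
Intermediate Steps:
Mul(Add(-12254, Add(-2809, Mul(-1, 1529))), Add(-44243, -35006)) = Mul(Add(-12254, Add(-2809, -1529)), -79249) = Mul(Add(-12254, -4338), -79249) = Mul(-16592, -79249) = 1314899408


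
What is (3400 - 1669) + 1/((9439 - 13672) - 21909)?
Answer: 45251801/26142 ≈ 1731.0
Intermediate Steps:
(3400 - 1669) + 1/((9439 - 13672) - 21909) = 1731 + 1/(-4233 - 21909) = 1731 + 1/(-26142) = 1731 - 1/26142 = 45251801/26142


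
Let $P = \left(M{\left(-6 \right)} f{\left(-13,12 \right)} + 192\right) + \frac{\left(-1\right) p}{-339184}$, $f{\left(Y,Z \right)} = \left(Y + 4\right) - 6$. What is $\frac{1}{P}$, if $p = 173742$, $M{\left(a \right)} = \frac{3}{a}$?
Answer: $\frac{169592}{33920475} \approx 0.0049997$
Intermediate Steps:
$f{\left(Y,Z \right)} = -2 + Y$ ($f{\left(Y,Z \right)} = \left(4 + Y\right) - 6 = -2 + Y$)
$P = \frac{33920475}{169592}$ ($P = \left(\frac{3}{-6} \left(-2 - 13\right) + 192\right) + \frac{\left(-1\right) 173742}{-339184} = \left(3 \left(- \frac{1}{6}\right) \left(-15\right) + 192\right) - - \frac{86871}{169592} = \left(\left(- \frac{1}{2}\right) \left(-15\right) + 192\right) + \frac{86871}{169592} = \left(\frac{15}{2} + 192\right) + \frac{86871}{169592} = \frac{399}{2} + \frac{86871}{169592} = \frac{33920475}{169592} \approx 200.01$)
$\frac{1}{P} = \frac{1}{\frac{33920475}{169592}} = \frac{169592}{33920475}$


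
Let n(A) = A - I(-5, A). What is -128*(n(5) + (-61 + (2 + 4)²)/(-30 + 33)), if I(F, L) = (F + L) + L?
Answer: 3200/3 ≈ 1066.7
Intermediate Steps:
I(F, L) = F + 2*L
n(A) = 5 - A (n(A) = A - (-5 + 2*A) = A + (5 - 2*A) = 5 - A)
-128*(n(5) + (-61 + (2 + 4)²)/(-30 + 33)) = -128*((5 - 1*5) + (-61 + (2 + 4)²)/(-30 + 33)) = -128*((5 - 5) + (-61 + 6²)/3) = -128*(0 + (-61 + 36)*(⅓)) = -128*(0 - 25*⅓) = -128*(0 - 25/3) = -128*(-25/3) = 3200/3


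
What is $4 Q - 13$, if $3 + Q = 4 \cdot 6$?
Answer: $71$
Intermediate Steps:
$Q = 21$ ($Q = -3 + 4 \cdot 6 = -3 + 24 = 21$)
$4 Q - 13 = 4 \cdot 21 - 13 = 84 - 13 = 71$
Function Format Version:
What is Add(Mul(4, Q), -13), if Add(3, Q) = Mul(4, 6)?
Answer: 71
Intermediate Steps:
Q = 21 (Q = Add(-3, Mul(4, 6)) = Add(-3, 24) = 21)
Add(Mul(4, Q), -13) = Add(Mul(4, 21), -13) = Add(84, -13) = 71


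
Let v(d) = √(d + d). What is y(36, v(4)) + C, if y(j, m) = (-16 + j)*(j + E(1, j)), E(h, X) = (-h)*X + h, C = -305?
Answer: -285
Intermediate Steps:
E(h, X) = h - X*h (E(h, X) = -X*h + h = h - X*h)
v(d) = √2*√d (v(d) = √(2*d) = √2*√d)
y(j, m) = -16 + j (y(j, m) = (-16 + j)*(j + 1*(1 - j)) = (-16 + j)*(j + (1 - j)) = (-16 + j)*1 = -16 + j)
y(36, v(4)) + C = (-16 + 36) - 305 = 20 - 305 = -285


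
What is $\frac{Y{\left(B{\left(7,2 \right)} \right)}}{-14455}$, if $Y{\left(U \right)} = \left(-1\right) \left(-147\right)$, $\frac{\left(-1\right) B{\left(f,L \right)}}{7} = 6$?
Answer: $- \frac{3}{295} \approx -0.010169$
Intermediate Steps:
$B{\left(f,L \right)} = -42$ ($B{\left(f,L \right)} = \left(-7\right) 6 = -42$)
$Y{\left(U \right)} = 147$
$\frac{Y{\left(B{\left(7,2 \right)} \right)}}{-14455} = \frac{147}{-14455} = 147 \left(- \frac{1}{14455}\right) = - \frac{3}{295}$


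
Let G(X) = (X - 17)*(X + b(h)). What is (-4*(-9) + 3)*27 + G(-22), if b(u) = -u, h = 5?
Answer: 2106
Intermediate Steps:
G(X) = (-17 + X)*(-5 + X) (G(X) = (X - 17)*(X - 1*5) = (-17 + X)*(X - 5) = (-17 + X)*(-5 + X))
(-4*(-9) + 3)*27 + G(-22) = (-4*(-9) + 3)*27 + (85 + (-22)² - 22*(-22)) = (36 + 3)*27 + (85 + 484 + 484) = 39*27 + 1053 = 1053 + 1053 = 2106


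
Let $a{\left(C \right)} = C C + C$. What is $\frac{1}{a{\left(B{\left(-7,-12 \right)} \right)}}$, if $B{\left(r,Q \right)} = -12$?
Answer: $\frac{1}{132} \approx 0.0075758$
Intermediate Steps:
$a{\left(C \right)} = C + C^{2}$ ($a{\left(C \right)} = C^{2} + C = C + C^{2}$)
$\frac{1}{a{\left(B{\left(-7,-12 \right)} \right)}} = \frac{1}{\left(-12\right) \left(1 - 12\right)} = \frac{1}{\left(-12\right) \left(-11\right)} = \frac{1}{132}$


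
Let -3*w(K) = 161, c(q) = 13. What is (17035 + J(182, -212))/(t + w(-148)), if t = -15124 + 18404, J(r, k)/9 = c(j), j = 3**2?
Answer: 51456/9679 ≈ 5.3163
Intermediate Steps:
j = 9
w(K) = -161/3 (w(K) = -1/3*161 = -161/3)
J(r, k) = 117 (J(r, k) = 9*13 = 117)
t = 3280
(17035 + J(182, -212))/(t + w(-148)) = (17035 + 117)/(3280 - 161/3) = 17152/(9679/3) = 17152*(3/9679) = 51456/9679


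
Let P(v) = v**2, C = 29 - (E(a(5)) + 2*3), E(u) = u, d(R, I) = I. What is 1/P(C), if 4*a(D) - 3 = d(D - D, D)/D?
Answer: 1/484 ≈ 0.0020661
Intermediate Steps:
a(D) = 1 (a(D) = 3/4 + (D/D)/4 = 3/4 + (1/4)*1 = 3/4 + 1/4 = 1)
C = 22 (C = 29 - (1 + 2*3) = 29 - (1 + 6) = 29 - 1*7 = 29 - 7 = 22)
1/P(C) = 1/(22**2) = 1/484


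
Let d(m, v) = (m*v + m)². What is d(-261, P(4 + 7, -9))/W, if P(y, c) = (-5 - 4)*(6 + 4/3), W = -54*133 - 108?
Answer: -710645/18 ≈ -39480.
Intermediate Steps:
W = -7290 (W = -7182 - 108 = -7290)
P(y, c) = -66 (P(y, c) = -9*(6 + 4*(⅓)) = -9*(6 + 4/3) = -9*22/3 = -66)
d(m, v) = (m + m*v)²
d(-261, P(4 + 7, -9))/W = ((-261)²*(1 - 66)²)/(-7290) = (68121*(-65)²)*(-1/7290) = (68121*4225)*(-1/7290) = 287811225*(-1/7290) = -710645/18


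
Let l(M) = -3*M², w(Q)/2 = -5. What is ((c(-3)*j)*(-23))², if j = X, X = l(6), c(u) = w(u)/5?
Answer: 24681024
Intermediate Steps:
w(Q) = -10 (w(Q) = 2*(-5) = -10)
c(u) = -2 (c(u) = -10/5 = -10*⅕ = -2)
X = -108 (X = -3*6² = -3*36 = -108)
j = -108
((c(-3)*j)*(-23))² = (-2*(-108)*(-23))² = (216*(-23))² = (-4968)² = 24681024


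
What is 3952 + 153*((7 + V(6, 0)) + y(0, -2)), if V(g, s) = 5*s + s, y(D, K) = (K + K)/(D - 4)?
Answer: 5176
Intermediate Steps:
y(D, K) = 2*K/(-4 + D) (y(D, K) = (2*K)/(-4 + D) = 2*K/(-4 + D))
V(g, s) = 6*s
3952 + 153*((7 + V(6, 0)) + y(0, -2)) = 3952 + 153*((7 + 6*0) + 2*(-2)/(-4 + 0)) = 3952 + 153*((7 + 0) + 2*(-2)/(-4)) = 3952 + 153*(7 + 2*(-2)*(-1/4)) = 3952 + 153*(7 + 1) = 3952 + 153*8 = 3952 + 1224 = 5176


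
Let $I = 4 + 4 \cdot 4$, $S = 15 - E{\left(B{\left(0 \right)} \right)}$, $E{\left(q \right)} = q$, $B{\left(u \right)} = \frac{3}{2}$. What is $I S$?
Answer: $270$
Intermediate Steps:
$B{\left(u \right)} = \frac{3}{2}$ ($B{\left(u \right)} = 3 \cdot \frac{1}{2} = \frac{3}{2}$)
$S = \frac{27}{2}$ ($S = 15 - \frac{3}{2} = \frac{27}{2} \approx 13.5$)
$I = 20$ ($I = 4 + 16 = 20$)
$I S = 20 \cdot \frac{27}{2} = 270$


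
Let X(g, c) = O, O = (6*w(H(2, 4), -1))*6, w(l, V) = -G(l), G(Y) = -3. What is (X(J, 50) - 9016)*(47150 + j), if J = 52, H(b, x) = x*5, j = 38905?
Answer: -766577940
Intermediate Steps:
H(b, x) = 5*x
w(l, V) = 3 (w(l, V) = -1*(-3) = 3)
O = 108 (O = (6*3)*6 = 18*6 = 108)
X(g, c) = 108
(X(J, 50) - 9016)*(47150 + j) = (108 - 9016)*(47150 + 38905) = -8908*86055 = -766577940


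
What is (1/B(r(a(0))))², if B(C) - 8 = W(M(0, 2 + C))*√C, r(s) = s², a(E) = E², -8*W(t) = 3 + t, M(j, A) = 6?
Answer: 1/64 ≈ 0.015625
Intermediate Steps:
W(t) = -3/8 - t/8 (W(t) = -(3 + t)/8 = -3/8 - t/8)
B(C) = 8 - 9*√C/8 (B(C) = 8 + (-3/8 - ⅛*6)*√C = 8 + (-3/8 - ¾)*√C = 8 - 9*√C/8)
(1/B(r(a(0))))² = (1/(8 - 9*0²/8))² = (1/(8 - 9*√(0²)/8))² = (1/(8 - 9*√0/8))² = (1/(8 - 9/8*0))² = (1/(8 + 0))² = (1/8)² = (⅛)² = 1/64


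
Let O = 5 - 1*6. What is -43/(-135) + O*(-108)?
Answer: 14623/135 ≈ 108.32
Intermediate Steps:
O = -1 (O = 5 - 6 = -1)
-43/(-135) + O*(-108) = -43/(-135) - 1*(-108) = -43*(-1/135) + 108 = 43/135 + 108 = 14623/135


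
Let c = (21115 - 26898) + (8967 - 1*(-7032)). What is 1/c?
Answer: 1/10216 ≈ 9.7886e-5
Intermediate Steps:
c = 10216 (c = -5783 + (8967 + 7032) = -5783 + 15999 = 10216)
1/c = 1/10216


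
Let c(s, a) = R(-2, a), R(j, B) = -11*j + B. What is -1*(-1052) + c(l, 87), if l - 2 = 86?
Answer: 1161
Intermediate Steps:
l = 88 (l = 2 + 86 = 88)
R(j, B) = B - 11*j
c(s, a) = 22 + a (c(s, a) = a - 11*(-2) = a + 22 = 22 + a)
-1*(-1052) + c(l, 87) = -1*(-1052) + (22 + 87) = 1052 + 109 = 1161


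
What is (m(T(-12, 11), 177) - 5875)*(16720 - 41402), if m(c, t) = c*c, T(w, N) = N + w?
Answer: 144982068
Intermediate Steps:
m(c, t) = c²
(m(T(-12, 11), 177) - 5875)*(16720 - 41402) = ((11 - 12)² - 5875)*(16720 - 41402) = ((-1)² - 5875)*(-24682) = (1 - 5875)*(-24682) = -5874*(-24682) = 144982068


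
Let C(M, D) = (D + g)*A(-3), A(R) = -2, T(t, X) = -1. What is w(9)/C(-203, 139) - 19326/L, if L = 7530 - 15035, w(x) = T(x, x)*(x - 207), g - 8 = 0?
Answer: 699309/367745 ≈ 1.9016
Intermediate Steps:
g = 8 (g = 8 + 0 = 8)
w(x) = 207 - x (w(x) = -(x - 207) = -(-207 + x) = 207 - x)
L = -7505
C(M, D) = -16 - 2*D (C(M, D) = (D + 8)*(-2) = (8 + D)*(-2) = -16 - 2*D)
w(9)/C(-203, 139) - 19326/L = (207 - 1*9)/(-16 - 2*139) - 19326/(-7505) = (207 - 9)/(-16 - 278) - 19326*(-1/7505) = 198/(-294) + 19326/7505 = 198*(-1/294) + 19326/7505 = -33/49 + 19326/7505 = 699309/367745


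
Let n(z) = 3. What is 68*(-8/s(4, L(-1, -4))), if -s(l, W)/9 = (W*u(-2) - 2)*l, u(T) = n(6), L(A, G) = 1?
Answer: 136/9 ≈ 15.111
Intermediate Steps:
u(T) = 3
s(l, W) = -9*l*(-2 + 3*W) (s(l, W) = -9*(W*3 - 2)*l = -9*(3*W - 2)*l = -9*(-2 + 3*W)*l = -9*l*(-2 + 3*W))
68*(-8/s(4, L(-1, -4))) = 68*(-8*1/(36*(2 - 3*1))) = 68*(-8*1/(36*(2 - 3))) = 68*(-8/(9*4*(-1))) = 68*(-8/(-36)) = 68*(-8*(-1/36)) = 68*(2/9) = 136/9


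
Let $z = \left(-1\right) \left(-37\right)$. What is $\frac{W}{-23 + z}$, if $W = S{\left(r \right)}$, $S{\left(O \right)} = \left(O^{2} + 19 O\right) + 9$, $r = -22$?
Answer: $\frac{75}{14} \approx 5.3571$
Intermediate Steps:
$z = 37$
$S{\left(O \right)} = 9 + O^{2} + 19 O$
$W = 75$ ($W = 9 + \left(-22\right)^{2} + 19 \left(-22\right) = 9 + 484 - 418 = 75$)
$\frac{W}{-23 + z} = \frac{75}{-23 + 37} = \frac{75}{14}$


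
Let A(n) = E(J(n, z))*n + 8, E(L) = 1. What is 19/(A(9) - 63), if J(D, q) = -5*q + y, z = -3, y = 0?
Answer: -19/46 ≈ -0.41304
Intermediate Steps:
J(D, q) = -5*q (J(D, q) = -5*q + 0 = -5*q)
A(n) = 8 + n (A(n) = 1*n + 8 = n + 8 = 8 + n)
19/(A(9) - 63) = 19/((8 + 9) - 63) = 19/(17 - 63) = 19/(-46) = 19*(-1/46) = -19/46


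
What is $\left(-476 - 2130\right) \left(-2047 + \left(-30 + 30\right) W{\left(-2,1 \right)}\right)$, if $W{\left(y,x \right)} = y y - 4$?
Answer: $5334482$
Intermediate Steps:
$W{\left(y,x \right)} = -4 + y^{2}$ ($W{\left(y,x \right)} = y^{2} - 4 = -4 + y^{2}$)
$\left(-476 - 2130\right) \left(-2047 + \left(-30 + 30\right) W{\left(-2,1 \right)}\right) = \left(-476 - 2130\right) \left(-2047 + \left(-30 + 30\right) \left(-4 + \left(-2\right)^{2}\right)\right) = - 2606 \left(-2047 + 0 \left(-4 + 4\right)\right) = - 2606 \left(-2047 + 0 \cdot 0\right) = - 2606 \left(-2047 + 0\right) = \left(-2606\right) \left(-2047\right) = 5334482$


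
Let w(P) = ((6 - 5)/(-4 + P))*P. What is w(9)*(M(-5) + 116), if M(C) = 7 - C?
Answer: 1152/5 ≈ 230.40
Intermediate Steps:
w(P) = P/(-4 + P) (w(P) = (1/(-4 + P))*P = P/(-4 + P))
w(9)*(M(-5) + 116) = (9/(-4 + 9))*((7 - 1*(-5)) + 116) = (9/5)*((7 + 5) + 116) = (9*(⅕))*(12 + 116) = (9/5)*128 = 1152/5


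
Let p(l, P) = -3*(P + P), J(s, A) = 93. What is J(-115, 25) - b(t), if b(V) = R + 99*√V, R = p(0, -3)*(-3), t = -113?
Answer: 147 - 99*I*√113 ≈ 147.0 - 1052.4*I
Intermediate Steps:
p(l, P) = -6*P
R = -54 (R = -6*(-3)*(-3) = 18*(-3) = -54)
b(V) = -54 + 99*√V
J(-115, 25) - b(t) = 93 - (-54 + 99*√(-113)) = 93 - (-54 + 99*(I*√113)) = 93 - (-54 + 99*I*√113) = 93 + (54 - 99*I*√113) = 147 - 99*I*√113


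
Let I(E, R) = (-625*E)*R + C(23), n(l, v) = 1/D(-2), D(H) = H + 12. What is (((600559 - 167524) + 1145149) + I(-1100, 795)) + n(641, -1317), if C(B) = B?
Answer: 5481407071/10 ≈ 5.4814e+8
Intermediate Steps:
D(H) = 12 + H
n(l, v) = ⅒ (n(l, v) = 1/(12 - 2) = 1/10 = ⅒)
I(E, R) = 23 - 625*E*R (I(E, R) = (-625*E)*R + 23 = -625*E*R + 23 = 23 - 625*E*R)
(((600559 - 167524) + 1145149) + I(-1100, 795)) + n(641, -1317) = (((600559 - 167524) + 1145149) + (23 - 625*(-1100)*795)) + ⅒ = ((433035 + 1145149) + (23 + 546562500)) + ⅒ = (1578184 + 546562523) + ⅒ = 548140707 + ⅒ = 5481407071/10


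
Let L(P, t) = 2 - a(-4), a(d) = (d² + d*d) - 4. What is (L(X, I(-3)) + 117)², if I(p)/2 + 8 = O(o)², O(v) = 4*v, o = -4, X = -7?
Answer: 8281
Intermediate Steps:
a(d) = -4 + 2*d² (a(d) = (d² + d²) - 4 = 2*d² - 4 = -4 + 2*d²)
I(p) = 496 (I(p) = -16 + 2*(4*(-4))² = -16 + 2*(-16)² = -16 + 2*256 = -16 + 512 = 496)
L(P, t) = -26 (L(P, t) = 2 - (-4 + 2*(-4)²) = 2 - (-4 + 2*16) = 2 - (-4 + 32) = 2 - 1*28 = 2 - 28 = -26)
(L(X, I(-3)) + 117)² = (-26 + 117)² = 91² = 8281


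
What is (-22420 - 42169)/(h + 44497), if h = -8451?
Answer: -64589/36046 ≈ -1.7918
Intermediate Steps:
(-22420 - 42169)/(h + 44497) = (-22420 - 42169)/(-8451 + 44497) = -64589/36046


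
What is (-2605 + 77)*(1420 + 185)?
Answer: -4057440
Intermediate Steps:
(-2605 + 77)*(1420 + 185) = -2528*1605 = -4057440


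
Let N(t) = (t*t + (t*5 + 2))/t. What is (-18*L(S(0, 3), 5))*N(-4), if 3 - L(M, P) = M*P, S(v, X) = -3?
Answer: -162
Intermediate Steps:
L(M, P) = 3 - M*P
N(t) = (2 + t² + 5*t)/t (N(t) = (t² + (5*t + 2))/t = (t² + (2 + 5*t))/t = (2 + t² + 5*t)/t)
(-18*L(S(0, 3), 5))*N(-4) = (-18*(3 - 1*(-3)*5))*(5 - 4 + 2/(-4)) = (-18*(3 + 15))*(5 - 4 + 2*(-¼)) = (-18*18)*(5 - 4 - ½) = -324*½ = -162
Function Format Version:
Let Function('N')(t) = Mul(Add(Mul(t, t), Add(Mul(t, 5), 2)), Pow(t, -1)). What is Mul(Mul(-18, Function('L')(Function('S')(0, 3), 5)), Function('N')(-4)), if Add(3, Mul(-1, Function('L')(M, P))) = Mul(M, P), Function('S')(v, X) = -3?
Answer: -162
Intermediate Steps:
Function('L')(M, P) = Add(3, Mul(-1, M, P)) (Function('L')(M, P) = Add(3, Mul(-1, Mul(M, P))) = Add(3, Mul(-1, M, P)))
Function('N')(t) = Mul(Pow(t, -1), Add(2, Pow(t, 2), Mul(5, t))) (Function('N')(t) = Mul(Add(Pow(t, 2), Add(Mul(5, t), 2)), Pow(t, -1)) = Mul(Add(Pow(t, 2), Add(2, Mul(5, t))), Pow(t, -1)) = Mul(Add(2, Pow(t, 2), Mul(5, t)), Pow(t, -1)) = Mul(Pow(t, -1), Add(2, Pow(t, 2), Mul(5, t))))
Mul(Mul(-18, Function('L')(Function('S')(0, 3), 5)), Function('N')(-4)) = Mul(Mul(-18, Add(3, Mul(-1, -3, 5))), Add(5, -4, Mul(2, Pow(-4, -1)))) = Mul(Mul(-18, Add(3, 15)), Add(5, -4, Mul(2, Rational(-1, 4)))) = Mul(Mul(-18, 18), Add(5, -4, Rational(-1, 2))) = Mul(-324, Rational(1, 2)) = -162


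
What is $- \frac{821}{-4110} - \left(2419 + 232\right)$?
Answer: $- \frac{10894789}{4110} \approx -2650.8$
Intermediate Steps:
$- \frac{821}{-4110} - \left(2419 + 232\right) = \left(-821\right) \left(- \frac{1}{4110}\right) - 2651 = \frac{821}{4110} - 2651 = - \frac{10894789}{4110}$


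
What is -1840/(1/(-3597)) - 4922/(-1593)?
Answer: 10543243562/1593 ≈ 6.6185e+6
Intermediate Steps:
-1840/(1/(-3597)) - 4922/(-1593) = -1840/(-1/3597) - 4922*(-1/1593) = -1840*(-3597) + 4922/1593 = 6618480 + 4922/1593 = 10543243562/1593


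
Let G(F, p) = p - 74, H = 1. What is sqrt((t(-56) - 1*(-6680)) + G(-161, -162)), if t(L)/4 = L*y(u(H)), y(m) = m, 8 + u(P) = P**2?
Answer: 2*sqrt(2003) ≈ 89.510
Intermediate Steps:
u(P) = -8 + P**2
t(L) = -28*L (t(L) = 4*(L*(-8 + 1**2)) = 4*(L*(-8 + 1)) = 4*(L*(-7)) = 4*(-7*L) = -28*L)
G(F, p) = -74 + p
sqrt((t(-56) - 1*(-6680)) + G(-161, -162)) = sqrt((-28*(-56) - 1*(-6680)) + (-74 - 162)) = sqrt((1568 + 6680) - 236) = sqrt(8248 - 236) = sqrt(8012) = 2*sqrt(2003)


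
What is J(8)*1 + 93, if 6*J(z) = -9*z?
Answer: 81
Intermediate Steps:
J(z) = -3*z/2 (J(z) = (-9*z)/6 = -3*z/2)
J(8)*1 + 93 = -3/2*8*1 + 93 = -12*1 + 93 = -12 + 93 = 81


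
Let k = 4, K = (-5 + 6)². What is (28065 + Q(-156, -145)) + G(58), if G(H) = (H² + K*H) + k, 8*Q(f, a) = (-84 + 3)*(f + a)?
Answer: 276309/8 ≈ 34539.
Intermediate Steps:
Q(f, a) = -81*a/8 - 81*f/8 (Q(f, a) = ((-84 + 3)*(f + a))/8 = (-81*(a + f))/8 = (-81*a - 81*f)/8 = -81*a/8 - 81*f/8)
K = 1 (K = 1² = 1)
G(H) = 4 + H + H² (G(H) = (H² + 1*H) + 4 = (H² + H) + 4 = (H + H²) + 4 = 4 + H + H²)
(28065 + Q(-156, -145)) + G(58) = (28065 + (-81/8*(-145) - 81/8*(-156))) + (4 + 58 + 58²) = (28065 + (11745/8 + 3159/2)) + (4 + 58 + 3364) = (28065 + 24381/8) + 3426 = 248901/8 + 3426 = 276309/8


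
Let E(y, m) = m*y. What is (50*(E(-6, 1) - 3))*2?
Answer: -900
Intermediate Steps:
(50*(E(-6, 1) - 3))*2 = (50*(1*(-6) - 3))*2 = (50*(-6 - 3))*2 = (50*(-9))*2 = -450*2 = -900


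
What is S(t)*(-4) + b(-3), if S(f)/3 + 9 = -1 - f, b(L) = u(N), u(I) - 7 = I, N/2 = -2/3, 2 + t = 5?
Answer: 485/3 ≈ 161.67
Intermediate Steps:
t = 3 (t = -2 + 5 = 3)
N = -4/3 (N = 2*(-2/3) = 2*(-2*⅓) = 2*(-⅔) = -4/3 ≈ -1.3333)
u(I) = 7 + I
b(L) = 17/3 (b(L) = 7 - 4/3 = 17/3)
S(f) = -30 - 3*f (S(f) = -27 + 3*(-1 - f) = -27 + (-3 - 3*f) = -30 - 3*f)
S(t)*(-4) + b(-3) = (-30 - 3*3)*(-4) + 17/3 = (-30 - 9)*(-4) + 17/3 = -39*(-4) + 17/3 = 156 + 17/3 = 485/3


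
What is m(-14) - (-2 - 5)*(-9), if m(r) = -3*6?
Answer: -81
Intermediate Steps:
m(r) = -18
m(-14) - (-2 - 5)*(-9) = -18 - (-2 - 5)*(-9) = -18 - (-7)*(-9) = -18 - 1*63 = -18 - 63 = -81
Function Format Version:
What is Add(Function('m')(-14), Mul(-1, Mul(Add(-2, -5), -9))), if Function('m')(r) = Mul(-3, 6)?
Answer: -81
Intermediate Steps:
Function('m')(r) = -18
Add(Function('m')(-14), Mul(-1, Mul(Add(-2, -5), -9))) = Add(-18, Mul(-1, Mul(Add(-2, -5), -9))) = Add(-18, Mul(-1, Mul(-7, -9))) = Add(-18, Mul(-1, 63)) = Add(-18, -63) = -81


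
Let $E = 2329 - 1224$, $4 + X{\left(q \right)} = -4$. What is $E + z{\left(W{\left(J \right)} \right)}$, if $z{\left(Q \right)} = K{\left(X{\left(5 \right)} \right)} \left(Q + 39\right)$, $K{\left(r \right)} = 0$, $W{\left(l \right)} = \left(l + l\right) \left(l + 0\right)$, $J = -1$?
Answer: $1105$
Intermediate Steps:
$X{\left(q \right)} = -8$ ($X{\left(q \right)} = -4 - 4 = -8$)
$W{\left(l \right)} = 2 l^{2}$ ($W{\left(l \right)} = 2 l l = 2 l^{2}$)
$z{\left(Q \right)} = 0$ ($z{\left(Q \right)} = 0 \left(Q + 39\right) = 0 \left(39 + Q\right) = 0$)
$E = 1105$
$E + z{\left(W{\left(J \right)} \right)} = 1105 + 0 = 1105$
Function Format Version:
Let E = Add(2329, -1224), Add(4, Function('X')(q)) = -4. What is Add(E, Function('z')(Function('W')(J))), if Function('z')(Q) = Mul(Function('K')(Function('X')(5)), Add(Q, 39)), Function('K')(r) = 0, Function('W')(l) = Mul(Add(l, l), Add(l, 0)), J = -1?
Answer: 1105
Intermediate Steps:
Function('X')(q) = -8 (Function('X')(q) = Add(-4, -4) = -8)
Function('W')(l) = Mul(2, Pow(l, 2)) (Function('W')(l) = Mul(Mul(2, l), l) = Mul(2, Pow(l, 2)))
Function('z')(Q) = 0 (Function('z')(Q) = Mul(0, Add(Q, 39)) = Mul(0, Add(39, Q)) = 0)
E = 1105
Add(E, Function('z')(Function('W')(J))) = Add(1105, 0) = 1105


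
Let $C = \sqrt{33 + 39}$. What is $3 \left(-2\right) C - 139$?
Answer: $-139 - 36 \sqrt{2} \approx -189.91$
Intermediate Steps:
$C = 6 \sqrt{2}$ ($C = \sqrt{72} = 6 \sqrt{2} \approx 8.4853$)
$3 \left(-2\right) C - 139 = 3 \left(-2\right) 6 \sqrt{2} - 139 = - 6 \cdot 6 \sqrt{2} - 139 = - 36 \sqrt{2} - 139 = -139 - 36 \sqrt{2}$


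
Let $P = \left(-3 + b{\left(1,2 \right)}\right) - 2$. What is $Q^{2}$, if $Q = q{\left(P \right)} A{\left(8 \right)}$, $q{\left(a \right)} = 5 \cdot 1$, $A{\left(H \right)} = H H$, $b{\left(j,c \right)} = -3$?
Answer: $102400$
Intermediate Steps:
$A{\left(H \right)} = H^{2}$
$P = -8$ ($P = \left(-3 - 3\right) - 2 = -6 - 2 = -8$)
$q{\left(a \right)} = 5$
$Q = 320$ ($Q = 5 \cdot 8^{2} = 5 \cdot 64 = 320$)
$Q^{2} = 320^{2} = 102400$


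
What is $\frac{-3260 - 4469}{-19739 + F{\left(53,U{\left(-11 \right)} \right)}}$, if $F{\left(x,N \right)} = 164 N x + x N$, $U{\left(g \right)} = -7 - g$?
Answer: $- \frac{7729}{15241} \approx -0.50712$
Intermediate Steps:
$F{\left(x,N \right)} = 165 N x$ ($F{\left(x,N \right)} = 164 N x + N x = 165 N x$)
$\frac{-3260 - 4469}{-19739 + F{\left(53,U{\left(-11 \right)} \right)}} = \frac{-3260 - 4469}{-19739 + 165 \left(-7 - -11\right) 53} = - \frac{7729}{-19739 + 165 \left(-7 + 11\right) 53} = - \frac{7729}{-19739 + 165 \cdot 4 \cdot 53} = - \frac{7729}{-19739 + 34980} = - \frac{7729}{15241}$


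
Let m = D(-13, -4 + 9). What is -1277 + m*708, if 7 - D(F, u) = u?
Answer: 139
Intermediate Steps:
D(F, u) = 7 - u
m = 2 (m = 7 - (-4 + 9) = 7 - 1*5 = 7 - 5 = 2)
-1277 + m*708 = -1277 + 2*708 = -1277 + 1416 = 139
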